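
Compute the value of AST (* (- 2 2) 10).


Evaluate inner: (- 2 2) = 0
Evaluate root: (* 0 10) = 0
Result: 0


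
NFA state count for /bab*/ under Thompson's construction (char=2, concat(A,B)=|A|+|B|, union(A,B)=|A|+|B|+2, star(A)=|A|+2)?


Syntax tree has 3 char leaf(s), 0 union(s), 1 star(s)
chars contribute 3×2 = 6; each union adds +2; each star adds +2
Total: 6 + 0 + 2 = 8 states


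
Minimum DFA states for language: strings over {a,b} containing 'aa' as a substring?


KMP-style automaton: 2 progress states + 1 absorbing accept = 3
Minimal DFA: 3 states


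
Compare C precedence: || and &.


'&' is bitwise AND (level 5); '||' is logical OR (level 1)
Higher level binds tighter
'&' has higher precedence than '||'


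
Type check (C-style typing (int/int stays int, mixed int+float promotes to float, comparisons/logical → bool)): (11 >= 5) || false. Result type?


Operand types: bool || bool
Rule: logical operators take bool operands and yield bool
Result type: bool


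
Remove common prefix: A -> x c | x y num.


Common prefix: 'x'
Factored: A -> x A', A' -> c | y num


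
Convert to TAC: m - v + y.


Break into single-operator statements:
t1 = m - v
t2 = t1 + y


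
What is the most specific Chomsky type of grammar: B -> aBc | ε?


Single nonterminal LHS, but a^n c^n is not regular
Classification: Type 2 (Context-Free)


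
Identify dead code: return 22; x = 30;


statement follows a return and is unreachable
Dead: 'x = 30'


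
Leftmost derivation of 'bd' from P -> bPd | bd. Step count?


Derivation: P => bd
Steps: 1


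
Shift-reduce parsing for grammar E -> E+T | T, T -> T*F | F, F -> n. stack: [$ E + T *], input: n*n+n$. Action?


no handle; shift 'n'
Action: shift


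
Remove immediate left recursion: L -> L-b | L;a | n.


Left-recursive alternatives: L-b, L;a; non-recursive: n
Introduce L': L -> nL', L' -> -bL' | ;aL' | ε


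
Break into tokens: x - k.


Scan left to right, longest-match per lexeme
Tokens: ID(x), OP(-), ID(k)


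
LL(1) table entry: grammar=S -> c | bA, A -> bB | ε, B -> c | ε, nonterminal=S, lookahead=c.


For [S, c]: 'c' ∈ FIRST(c)
Entry: S -> c


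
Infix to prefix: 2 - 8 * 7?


'*' binds tighter: tree is (- 2 (* 8 7))
Prefix: - 2 * 8 7


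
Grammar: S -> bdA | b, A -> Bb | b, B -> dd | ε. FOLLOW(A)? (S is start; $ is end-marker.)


$ ∈ FOLLOW(S). For each A -> αBβ: add FIRST(β)\{ε} to FOLLOW(B); if β nullable, add FOLLOW(A).
FOLLOW(A) = {$}


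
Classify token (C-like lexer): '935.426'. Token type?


Pattern: digits with a decimal point
Type: FLOAT_LITERAL


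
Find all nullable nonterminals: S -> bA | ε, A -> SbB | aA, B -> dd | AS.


A nonterminal is nullable iff some alternative derives ε (directly, or every symbol in it is nullable)
Nullable: {S}


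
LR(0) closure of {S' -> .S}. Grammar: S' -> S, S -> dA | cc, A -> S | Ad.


Start: S' -> .S
For each item with dot before a nonterminal B, add B -> .γ for every B-production
Closure: [S' -> .S, S -> .dA, S -> .cc]


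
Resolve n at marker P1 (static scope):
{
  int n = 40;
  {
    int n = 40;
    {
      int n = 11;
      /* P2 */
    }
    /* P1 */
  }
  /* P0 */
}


n declared in the same block as P1
n = 40


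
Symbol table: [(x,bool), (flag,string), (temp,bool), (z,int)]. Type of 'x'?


Lookup 'x' → type bool


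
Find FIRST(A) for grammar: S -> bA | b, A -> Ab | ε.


Per alternative of A: FIRST(Ab) = {b}; FIRST(ε) = {ε}
FIRST(A) = {b, ε}


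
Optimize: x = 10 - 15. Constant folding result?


10 - 15 = -5 at compile time
Optimized: x = -5


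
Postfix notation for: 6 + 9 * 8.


* has higher precedence, evaluate 9*8 first
Postfix: 6 9 8 * +


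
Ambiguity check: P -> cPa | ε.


balanced c^n…a^n: each string has a unique parse
Unambiguous


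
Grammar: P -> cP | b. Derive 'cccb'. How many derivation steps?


Derivation: P => cP => ccP => cccP => cccb
Steps: 4


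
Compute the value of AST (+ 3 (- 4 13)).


Evaluate inner: (- 4 13) = -9
Evaluate root: (+ 3 -9) = -6
Result: -6


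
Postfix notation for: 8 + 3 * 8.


* has higher precedence, evaluate 3*8 first
Postfix: 8 3 8 * +


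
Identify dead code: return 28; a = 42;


statement follows a return and is unreachable
Dead: 'a = 42'


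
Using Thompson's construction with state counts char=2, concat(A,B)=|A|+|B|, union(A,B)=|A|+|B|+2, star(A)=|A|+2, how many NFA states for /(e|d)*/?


Syntax tree has 2 char leaf(s), 1 union(s), 1 star(s)
chars contribute 2×2 = 4; each union adds +2; each star adds +2
Total: 4 + 2 + 2 = 8 states


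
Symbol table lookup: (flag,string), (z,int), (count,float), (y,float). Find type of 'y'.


Lookup 'y' → type float


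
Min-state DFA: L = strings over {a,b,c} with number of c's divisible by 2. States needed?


Track (count of c) mod 2: states 0..1, accept at 0
Minimal DFA: 2 states


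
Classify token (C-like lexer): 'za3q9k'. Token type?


Pattern: letter/underscore followed by alphanumerics, not a keyword
Type: IDENTIFIER


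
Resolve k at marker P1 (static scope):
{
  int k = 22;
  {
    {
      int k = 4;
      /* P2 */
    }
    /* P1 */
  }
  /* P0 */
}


P1's block does not declare k; resolves to the enclosing declaration at depth 0
k = 22


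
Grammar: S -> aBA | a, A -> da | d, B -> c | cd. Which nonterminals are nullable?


A nonterminal is nullable iff some alternative derives ε (directly, or every symbol in it is nullable)
Nullable: {}


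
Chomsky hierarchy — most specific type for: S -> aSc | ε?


Single nonterminal LHS, but a^n c^n is not regular
Classification: Type 2 (Context-Free)


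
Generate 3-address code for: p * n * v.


Break into single-operator statements:
t1 = p * n
t2 = t1 * v


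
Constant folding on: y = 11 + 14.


11 + 14 = 25 at compile time
Optimized: y = 25


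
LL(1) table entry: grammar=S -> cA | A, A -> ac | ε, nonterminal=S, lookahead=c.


For [S, c]: 'c' ∈ FIRST(cA)
Entry: S -> cA


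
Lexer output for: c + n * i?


Scan left to right, longest-match per lexeme
Tokens: ID(c), OP(+), ID(n), OP(*), ID(i)


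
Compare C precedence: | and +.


'+' is additive (level 9); '|' is bitwise OR (level 3)
Higher level binds tighter
'+' has higher precedence than '|'


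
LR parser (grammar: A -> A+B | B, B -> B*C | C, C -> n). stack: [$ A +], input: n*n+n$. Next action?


no handle ('A+' is not any RHS); shift 'n'
Action: shift


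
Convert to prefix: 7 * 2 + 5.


left-to-right (same/higher precedence on left): tree is (+ (* 7 2) 5)
Prefix: + * 7 2 5


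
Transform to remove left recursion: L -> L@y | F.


Left-recursive alternatives: L@y; non-recursive: F
Introduce L': L -> FL', L' -> @yL' | ε


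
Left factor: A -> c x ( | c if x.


Common prefix: 'c'
Factored: A -> c A', A' -> x ( | if x


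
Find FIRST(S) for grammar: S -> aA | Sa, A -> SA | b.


Per alternative of S: FIRST(aA) = {a}; FIRST(Sa) = {a}
FIRST(S) = {a}


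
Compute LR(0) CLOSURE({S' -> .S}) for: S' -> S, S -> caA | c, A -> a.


Start: S' -> .S
For each item with dot before a nonterminal B, add B -> .γ for every B-production
Closure: [S' -> .S, S -> .caA, S -> .c]


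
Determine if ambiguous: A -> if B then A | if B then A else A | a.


dangling else: 'if B then if B then a else a' parses two ways
Ambiguous


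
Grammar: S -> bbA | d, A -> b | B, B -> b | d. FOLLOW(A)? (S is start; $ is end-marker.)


$ ∈ FOLLOW(S). For each A -> αBβ: add FIRST(β)\{ε} to FOLLOW(B); if β nullable, add FOLLOW(A).
FOLLOW(A) = {$}


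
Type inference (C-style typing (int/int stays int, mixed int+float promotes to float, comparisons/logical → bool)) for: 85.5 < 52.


Operand types: float < int
Rule: comparison yields bool
Result type: bool


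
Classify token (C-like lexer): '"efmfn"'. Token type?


Pattern: double-quoted sequence
Type: STRING_LITERAL


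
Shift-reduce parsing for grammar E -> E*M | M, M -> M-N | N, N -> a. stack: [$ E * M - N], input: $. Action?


handle 'M-N' on top
Action: reduce (M -> M-N)


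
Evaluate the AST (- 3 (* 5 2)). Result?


Evaluate inner: (* 5 2) = 10
Evaluate root: (- 3 10) = -7
Result: -7


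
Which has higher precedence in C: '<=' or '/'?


'/' is multiplicative (level 10); '<=' is relational (level 7)
Higher level binds tighter
'/' has higher precedence than '<='


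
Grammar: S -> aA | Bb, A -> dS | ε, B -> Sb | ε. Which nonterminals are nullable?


A nonterminal is nullable iff some alternative derives ε (directly, or every symbol in it is nullable)
Nullable: {A, B}


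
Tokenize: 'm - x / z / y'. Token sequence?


Scan left to right, longest-match per lexeme
Tokens: ID(m), OP(-), ID(x), OP(/), ID(z), OP(/), ID(y)


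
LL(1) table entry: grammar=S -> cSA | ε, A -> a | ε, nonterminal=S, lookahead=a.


For [S, a]: ε is nullable and 'a' ∈ FOLLOW(S)
Entry: S -> ε


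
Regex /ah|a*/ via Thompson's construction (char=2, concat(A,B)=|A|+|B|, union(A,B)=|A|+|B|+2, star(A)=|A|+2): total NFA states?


Syntax tree has 3 char leaf(s), 1 union(s), 1 star(s)
chars contribute 3×2 = 6; each union adds +2; each star adds +2
Total: 6 + 2 + 2 = 10 states


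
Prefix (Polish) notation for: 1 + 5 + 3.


left-to-right (same/higher precedence on left): tree is (+ (+ 1 5) 3)
Prefix: + + 1 5 3


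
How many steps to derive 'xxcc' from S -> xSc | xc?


Derivation: S => xSc => xxcc
Steps: 2


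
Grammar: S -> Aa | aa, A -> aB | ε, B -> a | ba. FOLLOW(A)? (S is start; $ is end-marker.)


$ ∈ FOLLOW(S). For each A -> αBβ: add FIRST(β)\{ε} to FOLLOW(B); if β nullable, add FOLLOW(A).
FOLLOW(A) = {a}


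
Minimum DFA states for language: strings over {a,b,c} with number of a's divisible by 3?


Track (count of a) mod 3: states 0..2, accept at 0
Minimal DFA: 3 states


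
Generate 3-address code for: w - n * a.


Break into single-operator statements:
t1 = n * a
t2 = w - t1


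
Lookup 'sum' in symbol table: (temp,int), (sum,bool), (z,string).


Lookup 'sum' → type bool


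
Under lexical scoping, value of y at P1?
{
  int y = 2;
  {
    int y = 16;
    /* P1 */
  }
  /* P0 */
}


y declared in the same block as P1
y = 16


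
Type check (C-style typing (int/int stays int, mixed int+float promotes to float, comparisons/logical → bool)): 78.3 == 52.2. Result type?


Operand types: float == float
Rule: comparison yields bool
Result type: bool


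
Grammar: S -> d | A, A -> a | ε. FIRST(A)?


Per alternative of A: FIRST(a) = {a}; FIRST(ε) = {ε}
FIRST(A) = {a, ε}


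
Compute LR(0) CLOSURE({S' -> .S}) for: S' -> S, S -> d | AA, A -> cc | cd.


Start: S' -> .S
For each item with dot before a nonterminal B, add B -> .γ for every B-production
Closure: [S' -> .S, S -> .d, S -> .AA, A -> .cc, A -> .cd]


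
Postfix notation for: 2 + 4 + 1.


Left to right (same or higher precedence on left)
Postfix: 2 4 + 1 +


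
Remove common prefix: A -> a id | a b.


Common prefix: 'a'
Factored: A -> a A', A' -> id | b


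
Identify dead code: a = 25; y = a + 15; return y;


a is read by y's definition; y is returned
No dead code


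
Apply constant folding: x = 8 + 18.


8 + 18 = 26 at compile time
Optimized: x = 26


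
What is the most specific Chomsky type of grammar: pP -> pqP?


LHS has context (more than one symbol) and |LHS| ≤ |RHS|
Classification: Type 1 (Context-Sensitive)


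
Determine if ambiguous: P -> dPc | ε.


balanced d^n…c^n: each string has a unique parse
Unambiguous


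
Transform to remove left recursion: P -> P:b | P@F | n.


Left-recursive alternatives: P:b, P@F; non-recursive: n
Introduce P': P -> nP', P' -> :bP' | @FP' | ε


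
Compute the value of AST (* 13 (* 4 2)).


Evaluate inner: (* 4 2) = 8
Evaluate root: (* 13 8) = 104
Result: 104


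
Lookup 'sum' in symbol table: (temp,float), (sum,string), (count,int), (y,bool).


Lookup 'sum' → type string


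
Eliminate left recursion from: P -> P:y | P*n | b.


Left-recursive alternatives: P:y, P*n; non-recursive: b
Introduce P': P -> bP', P' -> :yP' | *nP' | ε


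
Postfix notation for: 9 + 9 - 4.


Left to right (same or higher precedence on left)
Postfix: 9 9 + 4 -


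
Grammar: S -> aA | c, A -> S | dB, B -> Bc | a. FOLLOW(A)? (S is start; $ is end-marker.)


$ ∈ FOLLOW(S). For each A -> αBβ: add FIRST(β)\{ε} to FOLLOW(B); if β nullable, add FOLLOW(A).
FOLLOW(A) = {$}


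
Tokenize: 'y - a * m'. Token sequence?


Scan left to right, longest-match per lexeme
Tokens: ID(y), OP(-), ID(a), OP(*), ID(m)


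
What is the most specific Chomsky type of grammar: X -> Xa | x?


Left-linear: every RHS is a terminal or one nonterminal followed by a terminal
Classification: Type 3 (Regular)


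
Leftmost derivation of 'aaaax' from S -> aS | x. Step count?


Derivation: S => aS => aaS => aaaS => aaaaS => aaaax
Steps: 5


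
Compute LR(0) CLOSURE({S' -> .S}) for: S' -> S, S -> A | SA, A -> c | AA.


Start: S' -> .S
For each item with dot before a nonterminal B, add B -> .γ for every B-production
Closure: [S' -> .S, S -> .A, S -> .SA, A -> .c, A -> .AA]


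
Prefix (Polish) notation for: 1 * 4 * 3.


left-to-right (same/higher precedence on left): tree is (* (* 1 4) 3)
Prefix: * * 1 4 3


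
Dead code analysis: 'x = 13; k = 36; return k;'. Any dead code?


x is assigned but never read
Dead: 'x = 13'


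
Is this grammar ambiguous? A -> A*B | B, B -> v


precedence layered via separate nonterminal B: deterministic
Unambiguous


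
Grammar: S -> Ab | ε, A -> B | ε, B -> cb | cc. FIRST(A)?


Per alternative of A: FIRST(B) = {c}; FIRST(ε) = {ε}
FIRST(A) = {c, ε}


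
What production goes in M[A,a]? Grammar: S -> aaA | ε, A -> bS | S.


For [A, a]: 'a' ∈ FIRST(S)
Entry: A -> S


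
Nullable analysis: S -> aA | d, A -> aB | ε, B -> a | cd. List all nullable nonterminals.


A nonterminal is nullable iff some alternative derives ε (directly, or every symbol in it is nullable)
Nullable: {A}


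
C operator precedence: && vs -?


'-' is additive (level 9); '&&' is logical AND (level 2)
Higher level binds tighter
'-' has higher precedence than '&&'


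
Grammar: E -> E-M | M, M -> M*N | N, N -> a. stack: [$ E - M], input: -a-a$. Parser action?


handle 'E-M' on top; lookahead ∈ FOLLOW(E) = {-, $}
Action: reduce (E -> E-M)


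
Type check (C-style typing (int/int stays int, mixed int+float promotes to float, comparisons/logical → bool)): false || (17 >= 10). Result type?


Operand types: bool || bool
Rule: logical operators take bool operands and yield bool
Result type: bool


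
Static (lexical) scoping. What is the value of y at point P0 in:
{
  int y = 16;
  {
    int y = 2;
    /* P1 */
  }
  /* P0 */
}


y declared in the same block as P0
y = 16


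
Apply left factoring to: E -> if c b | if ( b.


Common prefix: 'if'
Factored: E -> if E', E' -> c b | ( b


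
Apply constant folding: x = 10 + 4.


10 + 4 = 14 at compile time
Optimized: x = 14


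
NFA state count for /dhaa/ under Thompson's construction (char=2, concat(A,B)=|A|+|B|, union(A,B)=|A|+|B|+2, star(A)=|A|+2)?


Syntax tree has 4 char leaf(s), 0 union(s), 0 star(s)
chars contribute 4×2 = 8; each union adds +2; each star adds +2
Total: 8 + 0 + 0 = 8 states


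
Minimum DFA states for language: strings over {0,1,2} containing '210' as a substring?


KMP-style automaton: 3 progress states + 1 absorbing accept = 4
Minimal DFA: 4 states


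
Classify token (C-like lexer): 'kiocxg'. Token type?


Pattern: letter/underscore followed by alphanumerics, not a keyword
Type: IDENTIFIER


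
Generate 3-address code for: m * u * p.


Break into single-operator statements:
t1 = m * u
t2 = t1 * p


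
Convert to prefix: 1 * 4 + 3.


left-to-right (same/higher precedence on left): tree is (+ (* 1 4) 3)
Prefix: + * 1 4 3


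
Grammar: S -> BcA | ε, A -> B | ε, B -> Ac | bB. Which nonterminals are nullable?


A nonterminal is nullable iff some alternative derives ε (directly, or every symbol in it is nullable)
Nullable: {A, S}


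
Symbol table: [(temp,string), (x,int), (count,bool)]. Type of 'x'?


Lookup 'x' → type int


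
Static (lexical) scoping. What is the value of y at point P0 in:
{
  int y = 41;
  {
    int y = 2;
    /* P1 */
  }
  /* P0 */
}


y declared in the same block as P0
y = 41


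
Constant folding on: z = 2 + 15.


2 + 15 = 17 at compile time
Optimized: z = 17


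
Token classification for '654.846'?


Pattern: digits with a decimal point
Type: FLOAT_LITERAL


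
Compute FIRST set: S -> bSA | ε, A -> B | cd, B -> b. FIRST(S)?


Per alternative of S: FIRST(bSA) = {b}; FIRST(ε) = {ε}
FIRST(S) = {b, ε}


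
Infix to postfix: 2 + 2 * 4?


* has higher precedence, evaluate 2*4 first
Postfix: 2 2 4 * +


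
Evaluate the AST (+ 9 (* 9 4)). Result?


Evaluate inner: (* 9 4) = 36
Evaluate root: (+ 9 36) = 45
Result: 45


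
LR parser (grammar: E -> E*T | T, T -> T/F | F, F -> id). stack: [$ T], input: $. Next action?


lookahead ∉ {/} so T won't extend; reduce E -> T
Action: reduce (E -> T)


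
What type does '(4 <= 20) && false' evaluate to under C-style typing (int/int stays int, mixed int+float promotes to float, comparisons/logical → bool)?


Operand types: bool && bool
Rule: logical operators take bool operands and yield bool
Result type: bool


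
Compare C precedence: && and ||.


'&&' is logical AND (level 2); '||' is logical OR (level 1)
Higher level binds tighter
'&&' has higher precedence than '||'


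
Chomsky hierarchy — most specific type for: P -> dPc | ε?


Single nonterminal LHS, but d^n c^n is not regular
Classification: Type 2 (Context-Free)


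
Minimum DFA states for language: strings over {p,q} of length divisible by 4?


Track length mod 4: states 0..3, accept at 0
Minimal DFA: 4 states


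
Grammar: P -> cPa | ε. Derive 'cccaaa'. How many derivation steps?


Derivation: P => cPa => ccPaa => cccPaaa => cccaaa
Steps: 4


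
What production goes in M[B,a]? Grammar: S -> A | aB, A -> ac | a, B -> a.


For [B, a]: 'a' ∈ FIRST(a)
Entry: B -> a


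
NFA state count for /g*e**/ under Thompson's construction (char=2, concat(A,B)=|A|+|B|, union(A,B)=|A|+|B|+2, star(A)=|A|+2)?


Syntax tree has 2 char leaf(s), 0 union(s), 3 star(s)
chars contribute 2×2 = 4; each union adds +2; each star adds +2
Total: 4 + 0 + 6 = 10 states


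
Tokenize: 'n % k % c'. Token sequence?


Scan left to right, longest-match per lexeme
Tokens: ID(n), OP(%), ID(k), OP(%), ID(c)


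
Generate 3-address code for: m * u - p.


Break into single-operator statements:
t1 = m * u
t2 = t1 - p


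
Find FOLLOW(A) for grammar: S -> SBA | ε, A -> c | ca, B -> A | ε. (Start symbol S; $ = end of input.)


$ ∈ FOLLOW(S). For each A -> αBβ: add FIRST(β)\{ε} to FOLLOW(B); if β nullable, add FOLLOW(A).
FOLLOW(A) = {$, c}


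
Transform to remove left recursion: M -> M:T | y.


Left-recursive alternatives: M:T; non-recursive: y
Introduce M': M -> yM', M' -> :TM' | ε


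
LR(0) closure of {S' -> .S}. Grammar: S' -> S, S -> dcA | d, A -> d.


Start: S' -> .S
For each item with dot before a nonterminal B, add B -> .γ for every B-production
Closure: [S' -> .S, S -> .dcA, S -> .d]


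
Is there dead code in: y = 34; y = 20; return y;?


first assignment to y is overwritten before any read
Dead: 'y = 34'


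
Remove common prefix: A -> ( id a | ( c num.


Common prefix: '('
Factored: A -> ( A', A' -> id a | c num


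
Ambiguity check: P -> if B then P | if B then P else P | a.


dangling else: 'if B then if B then a else a' parses two ways
Ambiguous


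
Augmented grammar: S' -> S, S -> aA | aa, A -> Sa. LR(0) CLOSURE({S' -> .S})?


Start: S' -> .S
For each item with dot before a nonterminal B, add B -> .γ for every B-production
Closure: [S' -> .S, S -> .aA, S -> .aa]


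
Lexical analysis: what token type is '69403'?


Pattern: digits only
Type: INTEGER_LITERAL


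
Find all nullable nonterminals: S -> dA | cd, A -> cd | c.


A nonterminal is nullable iff some alternative derives ε (directly, or every symbol in it is nullable)
Nullable: {}


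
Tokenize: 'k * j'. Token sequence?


Scan left to right, longest-match per lexeme
Tokens: ID(k), OP(*), ID(j)


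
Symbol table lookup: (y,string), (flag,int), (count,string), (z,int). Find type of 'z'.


Lookup 'z' → type int


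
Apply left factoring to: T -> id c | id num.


Common prefix: 'id'
Factored: T -> id T', T' -> c | num


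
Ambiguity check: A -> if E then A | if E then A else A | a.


dangling else: 'if E then if E then a else a' parses two ways
Ambiguous


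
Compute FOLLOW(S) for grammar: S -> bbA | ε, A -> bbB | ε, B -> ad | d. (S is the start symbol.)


$ ∈ FOLLOW(S). For each A -> αBβ: add FIRST(β)\{ε} to FOLLOW(B); if β nullable, add FOLLOW(A).
FOLLOW(S) = {$}


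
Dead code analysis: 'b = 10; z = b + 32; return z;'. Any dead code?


b is read by z's definition; z is returned
No dead code


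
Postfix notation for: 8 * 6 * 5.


Left to right (same or higher precedence on left)
Postfix: 8 6 * 5 *


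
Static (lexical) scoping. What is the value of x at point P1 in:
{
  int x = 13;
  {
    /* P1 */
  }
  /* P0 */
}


P1's block does not declare x; resolves to the enclosing declaration at depth 0
x = 13


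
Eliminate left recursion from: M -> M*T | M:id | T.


Left-recursive alternatives: M*T, M:id; non-recursive: T
Introduce M': M -> TM', M' -> *TM' | :idM' | ε


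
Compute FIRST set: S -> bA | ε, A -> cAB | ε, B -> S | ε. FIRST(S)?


Per alternative of S: FIRST(bA) = {b}; FIRST(ε) = {ε}
FIRST(S) = {b, ε}


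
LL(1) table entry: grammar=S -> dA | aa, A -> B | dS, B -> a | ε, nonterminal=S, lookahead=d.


For [S, d]: 'd' ∈ FIRST(dA)
Entry: S -> dA


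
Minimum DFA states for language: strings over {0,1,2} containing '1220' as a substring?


KMP-style automaton: 4 progress states + 1 absorbing accept = 5
Minimal DFA: 5 states


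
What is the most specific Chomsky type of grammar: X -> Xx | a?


Left-linear: every RHS is a terminal or one nonterminal followed by a terminal
Classification: Type 3 (Regular)


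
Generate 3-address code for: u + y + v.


Break into single-operator statements:
t1 = u + y
t2 = t1 + v


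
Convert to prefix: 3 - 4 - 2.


left-to-right (same/higher precedence on left): tree is (- (- 3 4) 2)
Prefix: - - 3 4 2


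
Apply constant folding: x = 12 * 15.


12 * 15 = 180 at compile time
Optimized: x = 180


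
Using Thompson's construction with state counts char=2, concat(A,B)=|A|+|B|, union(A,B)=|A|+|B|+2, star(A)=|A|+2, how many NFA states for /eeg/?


Syntax tree has 3 char leaf(s), 0 union(s), 0 star(s)
chars contribute 3×2 = 6; each union adds +2; each star adds +2
Total: 6 + 0 + 0 = 6 states


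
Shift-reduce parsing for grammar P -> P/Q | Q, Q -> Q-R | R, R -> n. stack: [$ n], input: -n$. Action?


'n' on top is the handle for R -> n
Action: reduce (R -> n)


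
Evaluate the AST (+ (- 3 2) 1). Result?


Evaluate inner: (- 3 2) = 1
Evaluate root: (+ 1 1) = 2
Result: 2


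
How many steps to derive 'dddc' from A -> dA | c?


Derivation: A => dA => ddA => dddA => dddc
Steps: 4


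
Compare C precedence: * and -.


'*' is multiplicative (level 10); '-' is additive (level 9)
Higher level binds tighter
'*' has higher precedence than '-'


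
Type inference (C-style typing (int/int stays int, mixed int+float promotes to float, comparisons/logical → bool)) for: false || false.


Operand types: bool || bool
Rule: logical operators take bool operands and yield bool
Result type: bool


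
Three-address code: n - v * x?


Break into single-operator statements:
t1 = v * x
t2 = n - t1


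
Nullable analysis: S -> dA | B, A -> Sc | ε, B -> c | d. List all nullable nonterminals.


A nonterminal is nullable iff some alternative derives ε (directly, or every symbol in it is nullable)
Nullable: {A}


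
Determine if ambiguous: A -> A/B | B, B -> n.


precedence layered via separate nonterminal B: deterministic
Unambiguous


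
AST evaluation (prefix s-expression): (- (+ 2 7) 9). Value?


Evaluate inner: (+ 2 7) = 9
Evaluate root: (- 9 9) = 0
Result: 0


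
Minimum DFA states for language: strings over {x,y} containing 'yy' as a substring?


KMP-style automaton: 2 progress states + 1 absorbing accept = 3
Minimal DFA: 3 states


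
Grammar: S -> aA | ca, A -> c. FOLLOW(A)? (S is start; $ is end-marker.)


$ ∈ FOLLOW(S). For each A -> αBβ: add FIRST(β)\{ε} to FOLLOW(B); if β nullable, add FOLLOW(A).
FOLLOW(A) = {$}


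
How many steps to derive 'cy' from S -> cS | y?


Derivation: S => cS => cy
Steps: 2


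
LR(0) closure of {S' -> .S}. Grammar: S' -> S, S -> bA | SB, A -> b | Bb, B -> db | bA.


Start: S' -> .S
For each item with dot before a nonterminal B, add B -> .γ for every B-production
Closure: [S' -> .S, S -> .bA, S -> .SB]


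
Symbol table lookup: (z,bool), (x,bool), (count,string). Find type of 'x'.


Lookup 'x' → type bool


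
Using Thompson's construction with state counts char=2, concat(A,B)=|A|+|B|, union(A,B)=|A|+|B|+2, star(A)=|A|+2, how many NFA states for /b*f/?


Syntax tree has 2 char leaf(s), 0 union(s), 1 star(s)
chars contribute 2×2 = 4; each union adds +2; each star adds +2
Total: 4 + 0 + 2 = 6 states


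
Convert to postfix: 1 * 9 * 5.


Left to right (same or higher precedence on left)
Postfix: 1 9 * 5 *


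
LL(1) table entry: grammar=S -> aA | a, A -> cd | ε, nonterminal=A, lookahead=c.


For [A, c]: 'c' ∈ FIRST(cd)
Entry: A -> cd


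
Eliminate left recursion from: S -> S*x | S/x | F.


Left-recursive alternatives: S*x, S/x; non-recursive: F
Introduce S': S -> FS', S' -> *xS' | /xS' | ε


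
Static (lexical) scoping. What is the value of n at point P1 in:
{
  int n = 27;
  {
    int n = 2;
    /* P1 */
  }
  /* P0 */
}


n declared in the same block as P1
n = 2


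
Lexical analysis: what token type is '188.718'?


Pattern: digits with a decimal point
Type: FLOAT_LITERAL


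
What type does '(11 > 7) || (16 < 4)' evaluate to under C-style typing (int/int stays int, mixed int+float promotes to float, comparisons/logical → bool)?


Operand types: bool || bool
Rule: logical operators take bool operands and yield bool
Result type: bool


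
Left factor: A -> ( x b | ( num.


Common prefix: '('
Factored: A -> ( A', A' -> x b | num


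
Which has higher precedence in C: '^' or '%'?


'%' is multiplicative (level 10); '^' is bitwise XOR (level 4)
Higher level binds tighter
'%' has higher precedence than '^'


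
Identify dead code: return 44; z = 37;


statement follows a return and is unreachable
Dead: 'z = 37'


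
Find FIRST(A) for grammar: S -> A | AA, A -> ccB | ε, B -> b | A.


Per alternative of A: FIRST(ccB) = {c}; FIRST(ε) = {ε}
FIRST(A) = {c, ε}


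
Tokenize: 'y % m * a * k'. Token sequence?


Scan left to right, longest-match per lexeme
Tokens: ID(y), OP(%), ID(m), OP(*), ID(a), OP(*), ID(k)


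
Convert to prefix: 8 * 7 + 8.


left-to-right (same/higher precedence on left): tree is (+ (* 8 7) 8)
Prefix: + * 8 7 8


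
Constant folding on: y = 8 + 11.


8 + 11 = 19 at compile time
Optimized: y = 19


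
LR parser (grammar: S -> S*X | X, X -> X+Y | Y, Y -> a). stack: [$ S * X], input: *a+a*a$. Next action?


handle 'S*X' on top; lookahead ∈ FOLLOW(S) = {*, $}
Action: reduce (S -> S*X)


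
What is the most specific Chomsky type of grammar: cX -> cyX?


LHS has context (more than one symbol) and |LHS| ≤ |RHS|
Classification: Type 1 (Context-Sensitive)


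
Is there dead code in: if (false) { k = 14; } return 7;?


condition is constant false, so the whole block is unreachable
Dead: 'if (false) { k = 14; }'


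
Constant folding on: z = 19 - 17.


19 - 17 = 2 at compile time
Optimized: z = 2


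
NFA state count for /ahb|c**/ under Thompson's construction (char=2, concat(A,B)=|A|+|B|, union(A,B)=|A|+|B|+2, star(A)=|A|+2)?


Syntax tree has 4 char leaf(s), 1 union(s), 2 star(s)
chars contribute 4×2 = 8; each union adds +2; each star adds +2
Total: 8 + 2 + 4 = 14 states


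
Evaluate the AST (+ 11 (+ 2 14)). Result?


Evaluate inner: (+ 2 14) = 16
Evaluate root: (+ 11 16) = 27
Result: 27


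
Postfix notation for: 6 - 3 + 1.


Left to right (same or higher precedence on left)
Postfix: 6 3 - 1 +


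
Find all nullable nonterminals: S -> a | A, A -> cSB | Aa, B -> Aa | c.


A nonterminal is nullable iff some alternative derives ε (directly, or every symbol in it is nullable)
Nullable: {}


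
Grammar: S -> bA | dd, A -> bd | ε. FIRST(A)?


Per alternative of A: FIRST(bd) = {b}; FIRST(ε) = {ε}
FIRST(A) = {b, ε}


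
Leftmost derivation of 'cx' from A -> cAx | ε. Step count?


Derivation: A => cAx => cx
Steps: 2


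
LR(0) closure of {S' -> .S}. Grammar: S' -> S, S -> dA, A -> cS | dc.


Start: S' -> .S
For each item with dot before a nonterminal B, add B -> .γ for every B-production
Closure: [S' -> .S, S -> .dA]


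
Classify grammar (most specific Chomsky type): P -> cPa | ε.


Single nonterminal LHS, but c^n a^n is not regular
Classification: Type 2 (Context-Free)


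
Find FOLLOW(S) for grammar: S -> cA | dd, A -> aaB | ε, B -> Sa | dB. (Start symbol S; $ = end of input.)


$ ∈ FOLLOW(S). For each A -> αBβ: add FIRST(β)\{ε} to FOLLOW(B); if β nullable, add FOLLOW(A).
FOLLOW(S) = {$, a}


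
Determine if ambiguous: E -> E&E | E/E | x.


'x&x/x' has two parse trees (no precedence encoded between & and /)
Ambiguous


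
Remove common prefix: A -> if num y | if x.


Common prefix: 'if'
Factored: A -> if A', A' -> num y | x


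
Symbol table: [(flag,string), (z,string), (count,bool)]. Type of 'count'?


Lookup 'count' → type bool


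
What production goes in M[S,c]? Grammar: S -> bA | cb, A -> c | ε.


For [S, c]: 'c' ∈ FIRST(cb)
Entry: S -> cb


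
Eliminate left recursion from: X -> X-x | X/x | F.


Left-recursive alternatives: X-x, X/x; non-recursive: F
Introduce X': X -> FX', X' -> -xX' | /xX' | ε


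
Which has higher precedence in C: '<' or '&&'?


'<' is relational (level 7); '&&' is logical AND (level 2)
Higher level binds tighter
'<' has higher precedence than '&&'


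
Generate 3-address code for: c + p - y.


Break into single-operator statements:
t1 = c + p
t2 = t1 - y


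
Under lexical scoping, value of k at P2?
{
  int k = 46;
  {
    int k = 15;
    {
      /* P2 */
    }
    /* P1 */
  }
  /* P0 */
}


P2's block does not declare k; resolves to the enclosing declaration at depth 1
k = 15


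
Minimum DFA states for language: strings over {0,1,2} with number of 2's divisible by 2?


Track (count of 2) mod 2: states 0..1, accept at 0
Minimal DFA: 2 states


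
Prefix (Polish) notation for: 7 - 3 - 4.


left-to-right (same/higher precedence on left): tree is (- (- 7 3) 4)
Prefix: - - 7 3 4


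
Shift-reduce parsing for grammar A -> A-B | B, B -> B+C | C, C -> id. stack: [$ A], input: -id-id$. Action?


shift '-' to continue A -> A-B
Action: shift


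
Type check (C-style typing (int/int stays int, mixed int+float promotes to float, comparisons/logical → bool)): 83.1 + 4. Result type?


Operand types: float + int
Rule: mixed int/float promotes to float; int/int stays int
Result type: float


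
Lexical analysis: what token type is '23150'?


Pattern: digits only
Type: INTEGER_LITERAL


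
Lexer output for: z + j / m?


Scan left to right, longest-match per lexeme
Tokens: ID(z), OP(+), ID(j), OP(/), ID(m)


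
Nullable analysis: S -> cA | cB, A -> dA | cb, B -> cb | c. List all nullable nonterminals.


A nonterminal is nullable iff some alternative derives ε (directly, or every symbol in it is nullable)
Nullable: {}


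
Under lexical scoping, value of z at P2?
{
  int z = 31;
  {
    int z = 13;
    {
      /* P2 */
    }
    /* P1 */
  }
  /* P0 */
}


P2's block does not declare z; resolves to the enclosing declaration at depth 1
z = 13


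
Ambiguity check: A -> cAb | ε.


balanced c^n…b^n: each string has a unique parse
Unambiguous


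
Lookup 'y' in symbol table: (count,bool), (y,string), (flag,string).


Lookup 'y' → type string


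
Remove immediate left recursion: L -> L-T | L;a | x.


Left-recursive alternatives: L-T, L;a; non-recursive: x
Introduce L': L -> xL', L' -> -TL' | ;aL' | ε


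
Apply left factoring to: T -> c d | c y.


Common prefix: 'c'
Factored: T -> c T', T' -> d | y


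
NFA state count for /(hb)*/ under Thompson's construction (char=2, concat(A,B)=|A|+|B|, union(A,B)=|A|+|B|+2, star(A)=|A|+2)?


Syntax tree has 2 char leaf(s), 0 union(s), 1 star(s)
chars contribute 2×2 = 4; each union adds +2; each star adds +2
Total: 4 + 0 + 2 = 6 states


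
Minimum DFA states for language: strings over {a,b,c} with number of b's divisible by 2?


Track (count of b) mod 2: states 0..1, accept at 0
Minimal DFA: 2 states


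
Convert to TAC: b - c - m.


Break into single-operator statements:
t1 = b - c
t2 = t1 - m


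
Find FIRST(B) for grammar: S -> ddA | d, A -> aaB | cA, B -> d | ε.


Per alternative of B: FIRST(d) = {d}; FIRST(ε) = {ε}
FIRST(B) = {d, ε}


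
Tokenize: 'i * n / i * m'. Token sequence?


Scan left to right, longest-match per lexeme
Tokens: ID(i), OP(*), ID(n), OP(/), ID(i), OP(*), ID(m)


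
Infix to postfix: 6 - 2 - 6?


Left to right (same or higher precedence on left)
Postfix: 6 2 - 6 -


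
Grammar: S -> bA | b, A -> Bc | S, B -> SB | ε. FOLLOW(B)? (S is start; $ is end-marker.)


$ ∈ FOLLOW(S). For each A -> αBβ: add FIRST(β)\{ε} to FOLLOW(B); if β nullable, add FOLLOW(A).
FOLLOW(B) = {c}


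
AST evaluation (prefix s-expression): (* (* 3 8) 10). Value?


Evaluate inner: (* 3 8) = 24
Evaluate root: (* 24 10) = 240
Result: 240


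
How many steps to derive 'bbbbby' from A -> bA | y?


Derivation: A => bA => bbA => bbbA => bbbbA => bbbbbA => bbbbby
Steps: 6


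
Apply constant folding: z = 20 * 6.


20 * 6 = 120 at compile time
Optimized: z = 120


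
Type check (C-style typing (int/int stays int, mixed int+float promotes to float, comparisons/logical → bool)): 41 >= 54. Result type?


Operand types: int >= int
Rule: comparison yields bool
Result type: bool


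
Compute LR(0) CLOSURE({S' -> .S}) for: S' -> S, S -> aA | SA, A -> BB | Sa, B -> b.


Start: S' -> .S
For each item with dot before a nonterminal B, add B -> .γ for every B-production
Closure: [S' -> .S, S -> .aA, S -> .SA]


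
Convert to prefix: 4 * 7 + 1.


left-to-right (same/higher precedence on left): tree is (+ (* 4 7) 1)
Prefix: + * 4 7 1


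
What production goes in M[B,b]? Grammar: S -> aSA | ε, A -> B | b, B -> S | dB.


For [B, b]: S is nullable and 'b' ∈ FOLLOW(B)
Entry: B -> S


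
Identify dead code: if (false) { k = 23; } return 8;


condition is constant false, so the whole block is unreachable
Dead: 'if (false) { k = 23; }'


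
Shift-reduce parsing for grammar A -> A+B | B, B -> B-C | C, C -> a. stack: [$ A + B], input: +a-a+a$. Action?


handle 'A+B' on top; lookahead ∈ FOLLOW(A) = {+, $}
Action: reduce (A -> A+B)


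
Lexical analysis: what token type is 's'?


Pattern: letter/underscore followed by alphanumerics, not a keyword
Type: IDENTIFIER


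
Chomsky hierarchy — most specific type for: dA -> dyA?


LHS has context (more than one symbol) and |LHS| ≤ |RHS|
Classification: Type 1 (Context-Sensitive)


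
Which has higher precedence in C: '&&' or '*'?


'*' is multiplicative (level 10); '&&' is logical AND (level 2)
Higher level binds tighter
'*' has higher precedence than '&&'


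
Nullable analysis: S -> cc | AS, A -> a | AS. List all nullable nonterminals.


A nonterminal is nullable iff some alternative derives ε (directly, or every symbol in it is nullable)
Nullable: {}


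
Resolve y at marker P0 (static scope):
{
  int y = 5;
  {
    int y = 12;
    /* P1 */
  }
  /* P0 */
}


y declared in the same block as P0
y = 5


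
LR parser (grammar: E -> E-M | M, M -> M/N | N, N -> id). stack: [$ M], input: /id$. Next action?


shift '/' to continue M -> M/N
Action: shift


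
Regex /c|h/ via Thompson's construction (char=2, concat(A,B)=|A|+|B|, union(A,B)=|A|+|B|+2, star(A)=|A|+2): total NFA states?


Syntax tree has 2 char leaf(s), 1 union(s), 0 star(s)
chars contribute 2×2 = 4; each union adds +2; each star adds +2
Total: 4 + 2 + 0 = 6 states


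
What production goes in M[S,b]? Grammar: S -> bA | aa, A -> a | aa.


For [S, b]: 'b' ∈ FIRST(bA)
Entry: S -> bA


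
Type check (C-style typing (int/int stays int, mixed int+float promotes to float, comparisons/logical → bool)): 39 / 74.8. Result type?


Operand types: int / float
Rule: mixed int/float promotes to float; int/int stays int
Result type: float


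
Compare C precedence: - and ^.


'-' is additive (level 9); '^' is bitwise XOR (level 4)
Higher level binds tighter
'-' has higher precedence than '^'


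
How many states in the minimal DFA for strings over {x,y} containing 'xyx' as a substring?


KMP-style automaton: 3 progress states + 1 absorbing accept = 4
Minimal DFA: 4 states


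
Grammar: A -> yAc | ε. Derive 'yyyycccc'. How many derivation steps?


Derivation: A => yAc => yyAcc => yyyAccc => yyyyAcccc => yyyycccc
Steps: 5


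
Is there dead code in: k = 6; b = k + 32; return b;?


k is read by b's definition; b is returned
No dead code


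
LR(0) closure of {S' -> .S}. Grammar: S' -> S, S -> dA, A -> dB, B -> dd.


Start: S' -> .S
For each item with dot before a nonterminal B, add B -> .γ for every B-production
Closure: [S' -> .S, S -> .dA]


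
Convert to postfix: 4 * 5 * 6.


Left to right (same or higher precedence on left)
Postfix: 4 5 * 6 *


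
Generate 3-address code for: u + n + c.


Break into single-operator statements:
t1 = u + n
t2 = t1 + c


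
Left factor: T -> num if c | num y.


Common prefix: 'num'
Factored: T -> num T', T' -> if c | y


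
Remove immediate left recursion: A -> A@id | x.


Left-recursive alternatives: A@id; non-recursive: x
Introduce A': A -> xA', A' -> @idA' | ε


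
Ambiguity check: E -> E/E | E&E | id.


'id/id&id' has two parse trees (no precedence encoded between / and &)
Ambiguous


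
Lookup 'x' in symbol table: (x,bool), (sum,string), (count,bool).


Lookup 'x' → type bool


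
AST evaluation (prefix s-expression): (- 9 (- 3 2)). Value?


Evaluate inner: (- 3 2) = 1
Evaluate root: (- 9 1) = 8
Result: 8


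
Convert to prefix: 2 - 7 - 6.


left-to-right (same/higher precedence on left): tree is (- (- 2 7) 6)
Prefix: - - 2 7 6


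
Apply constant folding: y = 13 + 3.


13 + 3 = 16 at compile time
Optimized: y = 16
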